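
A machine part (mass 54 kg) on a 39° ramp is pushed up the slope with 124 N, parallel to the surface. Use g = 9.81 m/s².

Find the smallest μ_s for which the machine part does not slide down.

μ_s,min ≈ 0.509

N = m g cos θ = 411.7 N.
Friction must make up the shortfall along the incline: f = m g sin θ − P = 333.4 − 124 = 209.4 N.
At the threshold f = μ_s N, so μ_s,min = 209.4/411.7 = 0.509.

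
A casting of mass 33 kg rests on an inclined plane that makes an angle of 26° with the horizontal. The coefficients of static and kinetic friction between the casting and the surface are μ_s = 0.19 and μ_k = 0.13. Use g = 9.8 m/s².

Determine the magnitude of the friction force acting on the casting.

f ≈ 37.8 N (up the incline)

The normal reaction is N = m g cos θ = 290.7 N.
For equilibrium along the incline, friction must balance the weight component: f = m g sin θ = 141.8 N up the slope.
Maximum static friction available: μ_s N = 0.19 × 290.7 = 55.23 N.
|141.8| exceeds 55.23 N, so the casting slips down-slope; friction is kinetic, f = μ_k N = 0.13×290.7 = 37.8 N.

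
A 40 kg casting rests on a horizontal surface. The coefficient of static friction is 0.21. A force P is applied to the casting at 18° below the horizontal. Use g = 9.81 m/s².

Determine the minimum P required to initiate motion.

N = m g + P sin α (the push presses the casting into the horizontal surface).
At impending slip, P cos α = μ_s N = μ_s (m g + P sin α).
Solving: P (cos α − μ_s sin α) = μ_s m g → P = 0.21×392/(cos 18° − 0.21 sin 18°) = 82.4/0.8862 = 93 N.

P ≈ 93 N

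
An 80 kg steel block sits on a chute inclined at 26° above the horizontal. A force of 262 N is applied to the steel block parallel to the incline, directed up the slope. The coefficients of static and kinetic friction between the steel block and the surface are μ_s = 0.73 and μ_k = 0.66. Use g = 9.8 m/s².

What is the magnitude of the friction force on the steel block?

Perpendicular to the surface, N = m g cos θ = 80·9.8·cos 26° = 704.7 N.
For equilibrium along the incline the friction force must supply f = m g sin θ − P = 343.7 − 262 = 81.68 N (positive meaning up-slope).
Static friction can supply at most μ_s N = 514.4 N.
Since |81.68| ≤ 514.4 N, the steel block remains in static equilibrium and friction takes exactly the required value.

f ≈ 81.7 N (up the incline)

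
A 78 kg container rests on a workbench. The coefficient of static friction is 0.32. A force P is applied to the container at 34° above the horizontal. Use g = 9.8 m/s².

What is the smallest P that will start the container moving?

P ≈ 243 N

N = m g − P sin α (the pull lifts the container).
At impending slip, P cos α = μ_s N = μ_s (m g − P sin α).
Solving: P (cos α + μ_s sin α) = μ_s m g → P = 0.32×764/(cos 34° + 0.32 sin 34°) = 245/1.008 = 243 N.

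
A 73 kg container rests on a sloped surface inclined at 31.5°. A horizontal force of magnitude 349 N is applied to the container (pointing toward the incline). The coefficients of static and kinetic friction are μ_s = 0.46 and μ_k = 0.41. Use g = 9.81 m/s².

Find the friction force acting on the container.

f ≈ 76.6 N (up the incline)

Normal direction: N = m g cos θ + P sin θ = 793 N.
Parallel to the incline: P cos θ − m g sin θ = 297.6 − 374.2 = -76.61 N; the friction needed to balance this is 76.61 N acting up the slope.
Maximum static friction: μ_s N = 0.46 × 793 = 364.8 N.
Since 76.61 N is within the 364.8 N limit, the container stays put and friction is exactly 76.6 N.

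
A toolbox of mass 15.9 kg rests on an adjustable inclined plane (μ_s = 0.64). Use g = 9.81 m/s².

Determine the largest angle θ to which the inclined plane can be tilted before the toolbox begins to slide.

θ_max ≈ 32.6°

At the slip threshold, m g sin θ = μ_s · m g cos θ, so tan θ = μ_s.
θ_max = arctan(0.64) = 32.6°.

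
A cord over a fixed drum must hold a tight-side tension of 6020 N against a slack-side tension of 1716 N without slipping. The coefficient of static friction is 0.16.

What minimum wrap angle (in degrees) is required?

T₂/T₁ = e^{μβ} → β = ln(T₂/T₁)/μ.
β = ln(6020/1716)/0.16 = 1.255/0.16 = 7.844 rad.
In degrees: β = 7.844 × 180/π = 449°.

β_min ≈ 449°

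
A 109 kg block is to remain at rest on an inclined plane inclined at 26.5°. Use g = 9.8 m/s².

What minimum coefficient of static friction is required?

At the slip threshold m g sin θ = μ_s m g cos θ, so μ_s,min = tan θ.
μ_s,min = tan 26.5° = 0.499.

μ_s,min ≈ 0.499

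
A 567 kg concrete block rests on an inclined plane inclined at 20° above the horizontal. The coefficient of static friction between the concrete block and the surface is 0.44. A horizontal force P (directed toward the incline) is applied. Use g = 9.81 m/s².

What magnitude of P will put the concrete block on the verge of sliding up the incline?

P ≈ 5320 N

At impending motion up the slope, friction acts down-slope at its limit: f = μ_s N.
Perpendicular to the incline: N = m g cos θ + P sin θ.
Along the incline: P cos θ = m g sin θ + μ_s N = m g sin θ + μ_s (m g cos θ + P sin θ).
Solving, P (cos θ − μ_s sin θ) = m g (sin θ + μ_s cos θ), so P = 567×9.81×(sin 20° + 0.44 cos 20°)/(cos 20° − 0.44 sin 20°) = 5560×0.7555/0.7892 = 5320 N.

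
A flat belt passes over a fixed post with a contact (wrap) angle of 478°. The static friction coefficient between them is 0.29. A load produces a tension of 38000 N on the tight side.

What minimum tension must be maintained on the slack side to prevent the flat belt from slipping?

Capstan equation at impending slip: T_tight/T_slack = e^{μβ}.
β = 478° = 8.343 rad; e^{μβ} = e^{0.29×8.343} = 11.24.
T_slack = T_tight / e^{μβ} = 38000 / 11.24 = 3380 N.

T_min ≈ 3380 N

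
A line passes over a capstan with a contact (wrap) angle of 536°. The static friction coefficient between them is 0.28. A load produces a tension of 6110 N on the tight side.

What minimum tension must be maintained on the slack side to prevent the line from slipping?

T_min ≈ 445 N

Capstan equation at impending slip: T_tight/T_slack = e^{μβ}.
β = 536° = 9.355 rad; e^{μβ} = e^{0.28×9.355} = 13.73.
T_slack = T_tight / e^{μβ} = 6110 / 13.73 = 445 N.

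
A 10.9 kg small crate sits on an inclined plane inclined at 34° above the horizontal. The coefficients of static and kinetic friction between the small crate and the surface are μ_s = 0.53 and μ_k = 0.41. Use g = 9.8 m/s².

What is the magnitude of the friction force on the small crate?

Perpendicular to the surface, N = m g cos θ = 10.9·9.8·cos 34° = 88.56 N.
Along the slope the weight component is m g sin θ = 59.73 N; friction must supply exactly this, acting up-slope.
The static-friction ceiling is μ_s N = 0.53 × 88.56 = 46.94 N.
Since |59.73| > 46.94 N, static friction cannot hold it; the small crate slides down the incline and kinetic friction applies: f = μ_k N = 0.41 × 88.56 = 36.3 N.

f ≈ 36.3 N (up the incline)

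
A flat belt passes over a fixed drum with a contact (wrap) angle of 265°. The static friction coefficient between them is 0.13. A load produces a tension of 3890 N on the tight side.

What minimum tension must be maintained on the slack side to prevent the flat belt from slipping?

Capstan equation at impending slip: T_tight/T_slack = e^{μβ}.
β = 265° = 4.625 rad; e^{μβ} = e^{0.13×4.625} = 1.824.
T_slack = T_tight / e^{μβ} = 3890 / 1.824 = 2130 N.

T_min ≈ 2130 N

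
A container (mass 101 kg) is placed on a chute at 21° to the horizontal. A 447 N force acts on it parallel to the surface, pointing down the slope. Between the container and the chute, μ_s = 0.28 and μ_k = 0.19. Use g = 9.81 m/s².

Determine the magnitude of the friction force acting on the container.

Perpendicular to the surface, N = m g cos θ = 101·9.81·cos 21° = 925 N.
The friction needed for equilibrium is m g sin θ + P = 355.1 + 447 = 802.1 N, measured positive up-slope.
The static-friction ceiling is μ_s N = 0.28 × 925 = 259 N.
Since |802.1| > 259 N, static friction cannot hold it; the container slides down the incline and kinetic friction applies: f = μ_k N = 0.19 × 925 = 176 N.

f ≈ 176 N (up the incline)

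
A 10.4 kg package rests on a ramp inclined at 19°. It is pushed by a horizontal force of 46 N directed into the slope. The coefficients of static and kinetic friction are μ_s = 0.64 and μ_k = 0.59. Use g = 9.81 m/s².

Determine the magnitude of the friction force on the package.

Normal direction: N = m g cos θ + P sin θ = 111.4 N.
Along the incline, the net driving force (taking up-slope positive) is P cos θ − m g sin θ = 43.49 − 33.22 = 10.28 N, so equilibrium requires friction f = -10.28 N (down-slope).
Maximum static friction: μ_s N = 0.64 × 111.4 = 71.32 N.
|f_req| = 10.28 ≤ 71.32 N → the package is in equilibrium; friction equals the required value.

f ≈ 10.3 N (down the incline)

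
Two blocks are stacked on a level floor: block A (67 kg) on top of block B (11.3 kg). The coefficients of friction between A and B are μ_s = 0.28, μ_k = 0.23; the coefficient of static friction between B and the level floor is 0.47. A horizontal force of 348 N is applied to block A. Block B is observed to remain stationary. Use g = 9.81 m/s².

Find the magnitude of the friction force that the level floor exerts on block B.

f ≈ 151 N

Normal force at the A–B interface: N₁ = m_A g = 657.3 N.
Maximum static friction on A from B: μ_s N₁ = 0.28×657.3 = 184 N.
Since P = 348 N > 184 N, A slides on B; the A–B friction is kinetic: f₁ = μ_k N₁ = 0.23×657.3 = 151 N.
By Newton's third law B feels 151 N forward from A. With B stationary, the floor's static friction on B balances it: f₂ = 151 N (well within μ_s(m_A+m_B)g = 361 N).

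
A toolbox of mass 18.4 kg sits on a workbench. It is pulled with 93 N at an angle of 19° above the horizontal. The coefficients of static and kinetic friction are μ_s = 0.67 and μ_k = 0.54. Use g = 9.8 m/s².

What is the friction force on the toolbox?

The vertical component of P reduces the normal force: N = m g − P sin α = 180.3 − 30.28 = 150 N.
For equilibrium, f = P cos α = 93×cos 19° = 87.93 N.
The static-friction limit is μ_s N = 100.5 N.
Since 87.93 N does not exceed the limit, the toolbox stays at rest and f = 87.9 N.

f ≈ 87.9 N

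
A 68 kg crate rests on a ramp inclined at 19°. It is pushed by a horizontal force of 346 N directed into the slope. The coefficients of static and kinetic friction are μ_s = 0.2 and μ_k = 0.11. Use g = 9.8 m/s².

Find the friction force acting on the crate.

f ≈ 110 N (down the incline)

Resolve perpendicular to the incline: N = m g cos θ + P sin θ = 68×9.8×cos 19° + 346×sin 19° = 742.7 N.
Along the incline, the net driving force (taking up-slope positive) is P cos θ − m g sin θ = 327.1 − 217 = 110.2 N, so equilibrium requires friction f = -110.2 N (down-slope).
Maximum static friction: μ_s N = 0.2 × 742.7 = 148.5 N.
Since 110.2 N is within the 148.5 N limit, the crate stays put and friction is exactly 110 N.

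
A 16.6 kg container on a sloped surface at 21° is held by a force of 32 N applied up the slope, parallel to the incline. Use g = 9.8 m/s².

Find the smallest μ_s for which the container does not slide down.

N = m g cos θ = 151.9 N.
Friction must make up the shortfall along the incline: f = m g sin θ − P = 58.3 − 32 = 26.3 N.
At the threshold f = μ_s N, so μ_s,min = 26.3/151.9 = 0.173.

μ_s,min ≈ 0.173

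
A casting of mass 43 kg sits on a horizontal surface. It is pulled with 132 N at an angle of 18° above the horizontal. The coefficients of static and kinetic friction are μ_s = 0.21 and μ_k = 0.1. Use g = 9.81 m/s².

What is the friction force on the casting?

Vertical equilibrium gives N = m g − P sin α = 381 N.
Horizontally, friction must balance P cos α = 125.5 N.
The static-friction limit is μ_s N = 80.02 N.
The required friction exceeds μ_s N, so the casting moves and f = μ_k N = 38.1 N.

f ≈ 38.1 N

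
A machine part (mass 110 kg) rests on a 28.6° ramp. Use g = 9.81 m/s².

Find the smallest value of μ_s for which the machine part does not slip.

At the slip threshold m g sin θ = μ_s m g cos θ, so μ_s,min = tan θ.
μ_s,min = tan 28.6° = 0.545.

μ_s,min ≈ 0.545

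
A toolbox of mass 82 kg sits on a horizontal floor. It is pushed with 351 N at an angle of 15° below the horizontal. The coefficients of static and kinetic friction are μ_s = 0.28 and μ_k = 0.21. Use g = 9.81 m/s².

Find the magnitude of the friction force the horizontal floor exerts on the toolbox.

f ≈ 188 N

The vertical component of P adds to the normal force: N = m g + P sin α = 804.4 + 90.85 = 895.3 N.
Horizontally, friction must balance P cos α = 339 N.
μ_s N = 0.28 × 895.3 = 250.7 N.
The required friction exceeds μ_s N, so the toolbox moves and f = μ_k N = 188 N.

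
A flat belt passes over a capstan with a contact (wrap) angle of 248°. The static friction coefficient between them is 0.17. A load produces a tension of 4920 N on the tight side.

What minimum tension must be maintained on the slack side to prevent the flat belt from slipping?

T_min ≈ 2360 N

Capstan equation at impending slip: T_tight/T_slack = e^{μβ}.
β = 248° = 4.328 rad; e^{μβ} = e^{0.17×4.328} = 2.087.
T_slack = T_tight / e^{μβ} = 4920 / 2.087 = 2360 N.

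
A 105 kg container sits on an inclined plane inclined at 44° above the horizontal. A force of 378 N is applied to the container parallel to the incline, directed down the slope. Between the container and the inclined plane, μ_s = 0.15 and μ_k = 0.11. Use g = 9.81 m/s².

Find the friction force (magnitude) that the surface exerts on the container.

f ≈ 81.5 N (up the incline)

Perpendicular to the surface, N = m g cos θ = 105·9.81·cos 44° = 741 N.
For equilibrium along the incline the friction force must supply f = m g sin θ + P = 715.5 + 378 = 1094 N (positive meaning up-slope).
Maximum static friction available: μ_s N = 0.15 × 741 = 111.1 N.
Since |1094| > 111.1 N, static friction cannot hold it; the container slides down the incline and kinetic friction applies: f = μ_k N = 0.11 × 741 = 81.5 N.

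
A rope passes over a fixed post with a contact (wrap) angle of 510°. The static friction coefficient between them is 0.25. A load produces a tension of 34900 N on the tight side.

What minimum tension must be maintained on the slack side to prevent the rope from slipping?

Capstan equation at impending slip: T_tight/T_slack = e^{μβ}.
β = 510° = 8.901 rad; e^{μβ} = e^{0.25×8.901} = 9.256.
T_slack = T_tight / e^{μβ} = 34900 / 9.256 = 3770 N.

T_min ≈ 3770 N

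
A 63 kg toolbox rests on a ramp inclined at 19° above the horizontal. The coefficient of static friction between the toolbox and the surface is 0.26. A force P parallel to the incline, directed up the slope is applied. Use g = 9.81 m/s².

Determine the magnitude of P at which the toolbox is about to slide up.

P ≈ 353 N

At impending motion up the slope, friction acts down-slope at its limit: f = μ_s N.
P is parallel to the surface, so N = m g cos θ = 584 N.
Along the incline: P = m g sin θ + μ_s N = 201 + 0.26×584 = 353 N.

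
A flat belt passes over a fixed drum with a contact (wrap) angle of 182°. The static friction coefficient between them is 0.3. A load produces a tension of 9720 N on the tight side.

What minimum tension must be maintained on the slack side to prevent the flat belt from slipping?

T_min ≈ 3750 N

Capstan equation at impending slip: T_tight/T_slack = e^{μβ}.
β = 182° = 3.176 rad; e^{μβ} = e^{0.3×3.176} = 2.593.
T_slack = T_tight / e^{μβ} = 9720 / 2.593 = 3750 N.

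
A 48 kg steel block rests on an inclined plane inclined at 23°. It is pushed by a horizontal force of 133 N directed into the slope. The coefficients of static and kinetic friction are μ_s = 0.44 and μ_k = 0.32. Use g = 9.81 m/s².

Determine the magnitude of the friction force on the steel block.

f ≈ 61.6 N (up the incline)

Resolve perpendicular to the incline: N = m g cos θ + P sin θ = 48×9.81×cos 23° + 133×sin 23° = 485.4 N.
Parallel to the incline: P cos θ − m g sin θ = 122.4 − 184 = -61.56 N; the friction needed to balance this is 61.56 N acting up the slope.
Maximum static friction: μ_s N = 0.44 × 485.4 = 213.6 N.
Since 61.56 N is within the 213.6 N limit, the steel block stays put and friction is exactly 61.6 N.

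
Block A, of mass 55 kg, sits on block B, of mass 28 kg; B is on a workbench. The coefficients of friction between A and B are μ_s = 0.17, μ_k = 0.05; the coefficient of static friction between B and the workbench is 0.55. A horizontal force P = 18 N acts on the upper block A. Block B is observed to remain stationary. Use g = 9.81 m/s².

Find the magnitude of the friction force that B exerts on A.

f ≈ 18 N

The normal force B exerts on A is simply A's weight, N₁ = 539.6 N.
So the A–B interface can sustain at most μ_s N₁ = 91.72 N of static friction.
Since P = 18 N ≤ 91.72 N, A does not slip on B; friction on A equals P = 18 N.
B experiences an equal 18 N forward from A (third law). B is in equilibrium, so the floor supplies f₂ = 18 N of static friction (limit μ_s(m_A+m_B)g = 447.8 N, not exceeded).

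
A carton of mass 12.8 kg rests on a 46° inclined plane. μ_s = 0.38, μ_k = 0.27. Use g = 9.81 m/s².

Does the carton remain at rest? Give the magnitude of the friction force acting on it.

N = m g cos θ = 87.2 N.
Down-slope weight component: m g sin θ = 90.3 N.
μ_s N = 33.1 N.
90.3 > 33.1 N, so it slides; kinetic friction f = μ_k N = 0.27×87.2 = 23.6 N.

f ≈ 23.6 N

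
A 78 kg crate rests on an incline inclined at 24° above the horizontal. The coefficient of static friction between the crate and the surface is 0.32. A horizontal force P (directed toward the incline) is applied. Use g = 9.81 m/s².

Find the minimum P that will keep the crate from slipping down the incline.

P_min ≈ 83.9 N

The crate tends to slide down (tan θ > μ_s), so at the point of impending slip friction acts up-slope at its limit: f = μ_s N.
Perpendicular to the incline: N = m g cos θ + P sin θ.
Along the incline: P cos θ + μ_s N = m g sin θ, i.e. P cos θ + μ_s (m g cos θ + P sin θ) = m g sin θ.
Solving, P (cos θ + μ_s sin θ) = m g (sin θ − μ_s cos θ), so P = 765×0.1144/1.044 = 83.9 N.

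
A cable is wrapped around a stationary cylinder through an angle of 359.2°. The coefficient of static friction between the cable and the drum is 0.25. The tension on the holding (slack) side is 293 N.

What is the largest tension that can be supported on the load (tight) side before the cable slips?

T_max ≈ 1400 N

At impending slip the capstan equation gives T₂/T₁ = e^{μβ} with β in radians.
β = 359.2° × π/180 = 6.269 rad.
e^{μβ} = e^{0.25×6.269} = 4.794.
T₂ = T₁ · e^{μβ} = 293 × 4.794 = 1400 N.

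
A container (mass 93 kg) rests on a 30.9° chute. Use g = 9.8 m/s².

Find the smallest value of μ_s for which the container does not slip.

μ_s,min ≈ 0.598

At the slip threshold m g sin θ = μ_s m g cos θ, so μ_s,min = tan θ.
μ_s,min = tan 30.9° = 0.598.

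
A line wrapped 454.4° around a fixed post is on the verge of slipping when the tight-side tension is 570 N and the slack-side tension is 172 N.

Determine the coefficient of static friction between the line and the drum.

T₂/T₁ = e^{μβ} → μ = ln(T₂/T₁)/β.
β = 454.4° = 7.931 rad.
μ = ln(570/172)/7.931 = ln(3.314)/7.931 = 0.151.

μ ≈ 0.151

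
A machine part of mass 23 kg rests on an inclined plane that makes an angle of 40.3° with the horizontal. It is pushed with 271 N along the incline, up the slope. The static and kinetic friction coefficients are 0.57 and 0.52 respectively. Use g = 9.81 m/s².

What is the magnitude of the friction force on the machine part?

Perpendicular to the surface, N = m g cos θ = 23·9.81·cos 40.3° = 172.1 N.
Parallel to the incline, ΣF = 0 gives f = m g sin θ − P = 145.9 − 271 = -125.1 N (up-slope positive).
The static-friction ceiling is μ_s N = 0.57 × 172.1 = 98.09 N.
Since |-125.1| > 98.09 N, static friction cannot hold it; the machine part slides up the incline and kinetic friction applies: f = μ_k N = 0.52 × 172.1 = 89.5 N.

f ≈ 89.5 N (down the incline)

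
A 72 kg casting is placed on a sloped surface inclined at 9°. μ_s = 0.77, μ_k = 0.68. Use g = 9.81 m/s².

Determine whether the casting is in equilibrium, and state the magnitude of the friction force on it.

N = m g cos θ = 698 N.
Down-slope weight component: m g sin θ = 110 N.
μ_s N = 537 N.
110 ≤ 537 N, so it stays put; friction = 110 N.

f ≈ 110 N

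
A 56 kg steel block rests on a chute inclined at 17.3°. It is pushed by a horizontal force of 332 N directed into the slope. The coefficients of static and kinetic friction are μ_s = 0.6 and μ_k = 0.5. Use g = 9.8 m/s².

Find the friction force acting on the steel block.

f ≈ 154 N (down the incline)

Normal direction: N = m g cos θ + P sin θ = 622.7 N.
Parallel to the incline: P cos θ − m g sin θ = 317 − 163.2 = 153.8 N; the friction needed to balance this is 153.8 N acting down the slope.
Maximum static friction: μ_s N = 0.6 × 622.7 = 373.6 N.
Since 153.8 N is within the 373.6 N limit, the steel block stays put and friction is exactly 154 N.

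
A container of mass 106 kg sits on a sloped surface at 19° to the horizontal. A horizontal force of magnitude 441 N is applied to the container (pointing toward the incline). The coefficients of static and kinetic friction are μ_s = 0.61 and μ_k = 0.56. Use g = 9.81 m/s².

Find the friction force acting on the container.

Resolve perpendicular to the incline: N = m g cos θ + P sin θ = 106×9.81×cos 19° + 441×sin 19° = 1127 N.
Parallel to the incline: P cos θ − m g sin θ = 417 − 338.5 = 78.43 N; the friction needed to balance this is 78.43 N acting down the slope.
Maximum static friction: μ_s N = 0.61 × 1127 = 687.3 N.
|f_req| = 78.43 ≤ 687.3 N → the container is in equilibrium; friction equals the required value.

f ≈ 78.4 N (down the incline)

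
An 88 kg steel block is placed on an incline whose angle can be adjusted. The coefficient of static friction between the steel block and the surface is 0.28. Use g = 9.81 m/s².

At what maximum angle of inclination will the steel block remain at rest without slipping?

At the slip threshold, m g sin θ = μ_s · m g cos θ, so tan θ = μ_s.
θ_max = arctan(0.28) = 15.6°.

θ_max ≈ 15.6°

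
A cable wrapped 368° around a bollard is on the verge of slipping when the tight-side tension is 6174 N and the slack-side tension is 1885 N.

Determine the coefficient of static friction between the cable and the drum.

T₂/T₁ = e^{μβ} → μ = ln(T₂/T₁)/β.
β = 368° = 6.423 rad.
μ = ln(6174/1885)/6.423 = ln(3.275)/6.423 = 0.185.

μ ≈ 0.185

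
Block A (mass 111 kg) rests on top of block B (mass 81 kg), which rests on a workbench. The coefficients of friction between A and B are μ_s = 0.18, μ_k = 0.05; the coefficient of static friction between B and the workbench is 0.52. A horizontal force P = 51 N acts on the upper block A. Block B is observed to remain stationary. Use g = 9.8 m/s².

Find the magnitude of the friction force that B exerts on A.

f ≈ 51 N

Normal force at the A–B interface: N₁ = m_A g = 1088 N.
So the A–B interface can sustain at most μ_s N₁ = 195.8 N of static friction.
P = 51 N is within that limit, so A and B move together (both at rest); the A–B friction is simply f₁ = P = 51 N.
B experiences an equal 51 N forward from A (third law). B is in equilibrium, so the floor supplies f₂ = 51 N of static friction (limit μ_s(m_A+m_B)g = 978.4 N, not exceeded).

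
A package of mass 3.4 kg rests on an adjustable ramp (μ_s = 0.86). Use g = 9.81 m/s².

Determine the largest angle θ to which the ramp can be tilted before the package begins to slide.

θ_max ≈ 40.7°

At the slip threshold, m g sin θ = μ_s · m g cos θ, so tan θ = μ_s.
θ_max = arctan(0.86) = 40.7°.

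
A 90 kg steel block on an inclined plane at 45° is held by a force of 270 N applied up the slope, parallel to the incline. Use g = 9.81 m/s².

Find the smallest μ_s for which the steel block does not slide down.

μ_s,min ≈ 0.568

N = m g cos θ = 624.3 N.
Friction must make up the shortfall along the incline: f = m g sin θ − P = 624.3 − 270 = 354.3 N.
At the threshold f = μ_s N, so μ_s,min = 354.3/624.3 = 0.568.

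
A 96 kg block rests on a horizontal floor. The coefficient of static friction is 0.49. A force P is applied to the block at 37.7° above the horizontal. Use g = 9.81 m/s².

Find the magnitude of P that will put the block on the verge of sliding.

P ≈ 423 N

N = m g − P sin α (the pull lifts the block).
At impending slip, P cos α = μ_s N = μ_s (m g − P sin α).
Solving: P (cos α + μ_s sin α) = μ_s m g → P = 0.49×942/(cos 37.7° + 0.49 sin 37.7°) = 461/1.091 = 423 N.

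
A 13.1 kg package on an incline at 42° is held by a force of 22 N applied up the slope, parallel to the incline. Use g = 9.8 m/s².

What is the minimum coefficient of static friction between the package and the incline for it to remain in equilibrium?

N = m g cos θ = 95.4 N.
Friction must make up the shortfall along the incline: f = m g sin θ − P = 85.9 − 22 = 63.9 N.
At the threshold f = μ_s N, so μ_s,min = 63.9/95.4 = 0.67.

μ_s,min ≈ 0.67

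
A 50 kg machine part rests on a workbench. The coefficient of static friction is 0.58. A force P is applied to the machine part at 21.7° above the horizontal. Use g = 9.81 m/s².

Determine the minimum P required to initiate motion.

N = m g − P sin α (the pull lifts the machine part).
At impending slip, P cos α = μ_s N = μ_s (m g − P sin α).
Solving: P (cos α + μ_s sin α) = μ_s m g → P = 0.58×490/(cos 21.7° + 0.58 sin 21.7°) = 284/1.144 = 249 N.

P ≈ 249 N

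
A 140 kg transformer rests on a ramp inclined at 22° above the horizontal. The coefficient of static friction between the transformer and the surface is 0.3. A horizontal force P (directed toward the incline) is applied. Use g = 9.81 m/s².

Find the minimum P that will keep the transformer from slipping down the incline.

P_min ≈ 127 N

The transformer tends to slide down (tan θ > μ_s), so at the point of impending slip friction acts up-slope at its limit: f = μ_s N.
Perpendicular to the incline: N = m g cos θ + P sin θ.
Along the incline: P cos θ + μ_s N = m g sin θ, i.e. P cos θ + μ_s (m g cos θ + P sin θ) = m g sin θ.
Solving, P (cos θ + μ_s sin θ) = m g (sin θ − μ_s cos θ), so P = 1370×0.09645/1.04 = 127 N.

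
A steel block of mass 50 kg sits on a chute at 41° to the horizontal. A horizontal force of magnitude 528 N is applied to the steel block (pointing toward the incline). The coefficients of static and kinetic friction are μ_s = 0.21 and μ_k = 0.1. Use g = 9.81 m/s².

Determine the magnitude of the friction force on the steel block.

f ≈ 76.7 N (down the incline)

Resolve perpendicular to the incline: N = m g cos θ + P sin θ = 50×9.81×cos 41° + 528×sin 41° = 716.6 N.
Parallel to the incline: P cos θ − m g sin θ = 398.5 − 321.8 = 76.69 N; the friction needed to balance this is 76.69 N acting down the slope.
The limit of static friction is μ_s N = 150.5 N.
|f_req| = 76.69 ≤ 150.5 N → the steel block is in equilibrium; friction equals the required value.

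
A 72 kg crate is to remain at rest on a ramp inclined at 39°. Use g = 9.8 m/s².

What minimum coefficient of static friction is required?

At the slip threshold m g sin θ = μ_s m g cos θ, so μ_s,min = tan θ.
μ_s,min = tan 39° = 0.81.

μ_s,min ≈ 0.81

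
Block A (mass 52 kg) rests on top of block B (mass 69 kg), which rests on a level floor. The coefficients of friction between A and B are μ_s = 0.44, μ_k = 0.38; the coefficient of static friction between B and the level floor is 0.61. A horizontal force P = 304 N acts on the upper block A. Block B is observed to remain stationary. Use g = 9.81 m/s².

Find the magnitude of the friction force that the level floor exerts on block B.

f ≈ 194 N

Between the blocks, N₁ = m_A g = 510.1 N.
Maximum static friction on A from B: μ_s N₁ = 0.44×510.1 = 224.5 N.
Since P = 304 N > 224.5 N, A slides on B; the A–B friction is kinetic: f₁ = μ_k N₁ = 0.38×510.1 = 194 N.
B experiences an equal 194 N forward from A (third law). B is in equilibrium, so the floor supplies f₂ = 194 N of static friction (limit μ_s(m_A+m_B)g = 724.1 N, not exceeded).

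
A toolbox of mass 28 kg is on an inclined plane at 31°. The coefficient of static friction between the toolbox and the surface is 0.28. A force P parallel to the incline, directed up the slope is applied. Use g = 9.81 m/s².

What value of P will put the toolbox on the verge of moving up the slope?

P ≈ 207 N

At impending motion up the slope, friction acts down-slope at its limit: f = μ_s N.
P is parallel to the surface, so N = m g cos θ = 235 N.
Along the incline: P = m g sin θ + μ_s N = 141 + 0.28×235 = 207 N.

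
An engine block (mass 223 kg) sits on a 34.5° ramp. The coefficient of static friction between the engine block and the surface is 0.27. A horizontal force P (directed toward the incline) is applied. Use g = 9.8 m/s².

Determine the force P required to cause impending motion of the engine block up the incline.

At impending motion up the slope, friction acts down-slope at its limit: f = μ_s N.
Perpendicular to the incline: N = m g cos θ + P sin θ.
Along the incline: P cos θ = m g sin θ + μ_s N = m g sin θ + μ_s (m g cos θ + P sin θ).
Solving, P (cos θ − μ_s sin θ) = m g (sin θ + μ_s cos θ), so P = 223×9.8×(sin 34.5° + 0.27 cos 34.5°)/(cos 34.5° − 0.27 sin 34.5°) = 2190×0.7889/0.6712 = 2570 N.

P ≈ 2570 N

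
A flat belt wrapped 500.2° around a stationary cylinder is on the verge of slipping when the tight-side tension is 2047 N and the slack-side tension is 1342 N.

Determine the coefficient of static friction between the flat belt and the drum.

μ ≈ 0.0484

T₂/T₁ = e^{μβ} → μ = ln(T₂/T₁)/β.
β = 500.2° = 8.73 rad.
μ = ln(2047/1342)/8.73 = ln(1.525)/8.73 = 0.0484.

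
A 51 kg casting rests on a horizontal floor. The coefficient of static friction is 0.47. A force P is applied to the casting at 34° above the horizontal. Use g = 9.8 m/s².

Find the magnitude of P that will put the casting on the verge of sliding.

N = m g − P sin α (the pull lifts the casting).
At impending slip, P cos α = μ_s N = μ_s (m g − P sin α).
Solving: P (cos α + μ_s sin α) = μ_s m g → P = 0.47×500/(cos 34° + 0.47 sin 34°) = 235/1.092 = 215 N.

P ≈ 215 N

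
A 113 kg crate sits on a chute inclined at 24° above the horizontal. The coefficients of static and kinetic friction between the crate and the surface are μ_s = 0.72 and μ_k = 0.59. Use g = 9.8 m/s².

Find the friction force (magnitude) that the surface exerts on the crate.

The normal reaction is N = m g cos θ = 1012 N.
For equilibrium along the incline, friction must balance the weight component: f = m g sin θ = 450.4 N up the slope.
Static friction can supply at most μ_s N = 728.4 N.
Since |450.4| ≤ 728.4 N, no slip — friction simply equals what equilibrium demands.

f ≈ 450 N (up the incline)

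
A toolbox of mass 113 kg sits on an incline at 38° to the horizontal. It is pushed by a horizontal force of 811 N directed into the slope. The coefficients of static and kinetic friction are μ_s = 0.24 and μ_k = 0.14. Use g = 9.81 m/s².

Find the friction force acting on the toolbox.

f ≈ 43.4 N (up the incline)

Normal direction: N = m g cos θ + P sin θ = 1373 N.
Parallel to the incline: P cos θ − m g sin θ = 639.1 − 682.5 = -43.4 N; the friction needed to balance this is 43.4 N acting up the slope.
The limit of static friction is μ_s N = 329.5 N.
Since 43.4 N is within the 329.5 N limit, the toolbox stays put and friction is exactly 43.4 N.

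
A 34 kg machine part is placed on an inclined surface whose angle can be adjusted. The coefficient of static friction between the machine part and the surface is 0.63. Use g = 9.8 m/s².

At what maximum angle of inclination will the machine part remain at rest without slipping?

At the slip threshold, m g sin θ = μ_s · m g cos θ, so tan θ = μ_s.
θ_max = arctan(0.63) = 32.2°.

θ_max ≈ 32.2°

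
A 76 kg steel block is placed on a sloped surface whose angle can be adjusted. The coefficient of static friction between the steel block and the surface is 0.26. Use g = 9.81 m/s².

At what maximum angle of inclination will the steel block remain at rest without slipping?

θ_max ≈ 14.6°

At the slip threshold, m g sin θ = μ_s · m g cos θ, so tan θ = μ_s.
θ_max = arctan(0.26) = 14.6°.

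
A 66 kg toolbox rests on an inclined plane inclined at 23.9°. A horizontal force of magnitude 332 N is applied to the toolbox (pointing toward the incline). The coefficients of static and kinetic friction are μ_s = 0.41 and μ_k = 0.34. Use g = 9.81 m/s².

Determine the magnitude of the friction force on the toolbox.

f ≈ 41.2 N (down the incline)

Normal direction: N = m g cos θ + P sin θ = 726.4 N.
Parallel to the incline: P cos θ − m g sin θ = 303.5 − 262.3 = 41.22 N; the friction needed to balance this is 41.22 N acting down the slope.
Maximum static friction: μ_s N = 0.41 × 726.4 = 297.8 N.
|f_req| = 41.22 ≤ 297.8 N → the toolbox is in equilibrium; friction equals the required value.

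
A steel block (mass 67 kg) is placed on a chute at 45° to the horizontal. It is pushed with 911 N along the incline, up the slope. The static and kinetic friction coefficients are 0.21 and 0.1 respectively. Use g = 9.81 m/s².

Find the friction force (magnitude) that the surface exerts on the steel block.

The normal reaction is N = m g cos θ = 464.8 N.
Parallel to the incline, ΣF = 0 gives f = m g sin θ − P = 464.8 − 911 = -446.2 N (up-slope positive).
Static friction can supply at most μ_s N = 97.6 N.
|-446.2| exceeds 97.6 N, so the steel block slips up-slope; friction is kinetic, f = μ_k N = 0.1×464.8 = 46.5 N.

f ≈ 46.5 N (down the incline)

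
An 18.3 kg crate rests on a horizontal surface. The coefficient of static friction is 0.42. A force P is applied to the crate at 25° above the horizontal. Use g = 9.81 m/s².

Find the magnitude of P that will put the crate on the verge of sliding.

N = m g − P sin α (the pull lifts the crate).
At impending slip, P cos α = μ_s N = μ_s (m g − P sin α).
Solving: P (cos α + μ_s sin α) = μ_s m g → P = 0.42×180/(cos 25° + 0.42 sin 25°) = 75.4/1.084 = 69.6 N.

P ≈ 69.6 N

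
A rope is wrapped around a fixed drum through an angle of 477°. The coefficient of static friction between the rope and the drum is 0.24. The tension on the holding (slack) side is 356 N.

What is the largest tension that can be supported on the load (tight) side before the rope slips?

At impending slip the capstan equation gives T₂/T₁ = e^{μβ} with β in radians.
β = 477° × π/180 = 8.325 rad.
e^{μβ} = e^{0.24×8.325} = 7.375.
T₂ = T₁ · e^{μβ} = 356 × 7.375 = 2630 N.

T_max ≈ 2630 N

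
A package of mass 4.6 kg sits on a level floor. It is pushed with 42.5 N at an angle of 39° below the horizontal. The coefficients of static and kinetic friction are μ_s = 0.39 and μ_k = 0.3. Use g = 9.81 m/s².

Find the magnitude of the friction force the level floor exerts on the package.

The vertical component of P adds to the normal force: N = m g + P sin α = 45.13 + 26.75 = 71.87 N.
For equilibrium, f = P cos α = 42.5×cos 39° = 33.03 N.
The static-friction limit is μ_s N = 28.03 N.
33.03 > 28.03 N → the package slides; f = μ_k N = 0.3×71.87 = 21.6 N.

f ≈ 21.6 N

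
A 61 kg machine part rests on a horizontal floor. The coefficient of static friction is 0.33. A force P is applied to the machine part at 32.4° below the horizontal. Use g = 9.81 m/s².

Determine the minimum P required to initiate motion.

P ≈ 296 N

N = m g + P sin α (the push presses the machine part into the horizontal floor).
At impending slip, P cos α = μ_s N = μ_s (m g + P sin α).
Solving: P (cos α − μ_s sin α) = μ_s m g → P = 0.33×598/(cos 32.4° − 0.33 sin 32.4°) = 197/0.6675 = 296 N.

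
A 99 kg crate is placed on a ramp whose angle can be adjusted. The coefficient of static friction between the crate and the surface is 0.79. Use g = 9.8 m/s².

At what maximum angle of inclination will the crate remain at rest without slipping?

At the slip threshold, m g sin θ = μ_s · m g cos θ, so tan θ = μ_s.
θ_max = arctan(0.79) = 38.3°.

θ_max ≈ 38.3°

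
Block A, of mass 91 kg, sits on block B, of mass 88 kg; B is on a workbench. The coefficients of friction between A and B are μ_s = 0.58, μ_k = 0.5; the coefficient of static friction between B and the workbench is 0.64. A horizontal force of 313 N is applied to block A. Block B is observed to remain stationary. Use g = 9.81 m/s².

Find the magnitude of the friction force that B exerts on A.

f ≈ 313 N

The normal force B exerts on A is simply A's weight, N₁ = 892.7 N.
So the A–B interface can sustain at most μ_s N₁ = 517.8 N of static friction.
Since P = 313 N ≤ 517.8 N, A does not slip on B; friction on A equals P = 313 N.
B experiences an equal 313 N forward from A (third law). B is in equilibrium, so the floor supplies f₂ = 313 N of static friction (limit μ_s(m_A+m_B)g = 1124 N, not exceeded).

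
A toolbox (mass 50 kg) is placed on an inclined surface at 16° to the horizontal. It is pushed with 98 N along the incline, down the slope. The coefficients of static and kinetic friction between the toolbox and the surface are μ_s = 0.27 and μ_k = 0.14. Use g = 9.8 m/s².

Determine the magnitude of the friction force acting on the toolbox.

f ≈ 65.9 N (up the incline)

Normal force: N = m g cos θ = 50 × 9.8 × cos 16° = 471 N.
For equilibrium along the incline the friction force must supply f = m g sin θ + P = 135.1 + 98 = 233.1 N (positive meaning up-slope).
Maximum static friction available: μ_s N = 0.27 × 471 = 127.2 N.
Since |233.1| > 127.2 N, static friction cannot hold it; the toolbox slides down the incline and kinetic friction applies: f = μ_k N = 0.14 × 471 = 65.9 N.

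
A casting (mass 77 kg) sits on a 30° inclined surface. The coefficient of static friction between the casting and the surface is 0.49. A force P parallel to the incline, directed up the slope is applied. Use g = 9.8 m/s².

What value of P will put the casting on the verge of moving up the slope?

At impending motion up the slope, friction acts down-slope at its limit: f = μ_s N.
P is parallel to the surface, so N = m g cos θ = 654 N.
Along the incline: P = m g sin θ + μ_s N = 377 + 0.49×654 = 698 N.

P ≈ 698 N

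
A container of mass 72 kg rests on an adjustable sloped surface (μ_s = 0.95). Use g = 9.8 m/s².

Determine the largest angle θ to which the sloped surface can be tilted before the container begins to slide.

At the slip threshold, m g sin θ = μ_s · m g cos θ, so tan θ = μ_s.
θ_max = arctan(0.95) = 43.5°.

θ_max ≈ 43.5°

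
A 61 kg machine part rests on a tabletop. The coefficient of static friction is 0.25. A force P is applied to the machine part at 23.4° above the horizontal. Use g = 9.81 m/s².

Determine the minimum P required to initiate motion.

P ≈ 147 N

N = m g − P sin α (the pull lifts the machine part).
At impending slip, P cos α = μ_s N = μ_s (m g − P sin α).
Solving: P (cos α + μ_s sin α) = μ_s m g → P = 0.25×598/(cos 23.4° + 0.25 sin 23.4°) = 150/1.017 = 147 N.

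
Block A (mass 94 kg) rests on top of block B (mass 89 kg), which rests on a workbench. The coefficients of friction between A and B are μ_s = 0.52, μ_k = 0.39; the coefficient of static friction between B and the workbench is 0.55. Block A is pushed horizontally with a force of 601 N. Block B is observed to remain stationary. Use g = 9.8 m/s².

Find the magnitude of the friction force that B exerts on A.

Normal force at the A–B interface: N₁ = m_A g = 921.2 N.
So the A–B interface can sustain at most μ_s N₁ = 479 N of static friction.
Since P = 601 N > 479 N, A slides on B; the A–B friction is kinetic: f₁ = μ_k N₁ = 0.39×921.2 = 359 N.
By Newton's third law B feels 359 N forward from A. With B stationary, the floor's static friction on B balances it: f₂ = 359 N (well within μ_s(m_A+m_B)g = 986.4 N).

f ≈ 359 N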